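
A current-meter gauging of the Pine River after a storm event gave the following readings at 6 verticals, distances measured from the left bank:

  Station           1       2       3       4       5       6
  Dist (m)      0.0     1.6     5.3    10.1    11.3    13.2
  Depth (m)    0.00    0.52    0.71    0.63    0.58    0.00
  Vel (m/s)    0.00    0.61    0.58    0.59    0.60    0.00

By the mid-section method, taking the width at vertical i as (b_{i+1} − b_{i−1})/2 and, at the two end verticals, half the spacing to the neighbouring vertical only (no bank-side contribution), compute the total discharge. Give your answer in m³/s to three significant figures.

w_2 = (5.3 − 0.0)/2 = 2.65 m; q_2 = 0.61 × 0.52 × 2.65 = 0.8406 m³/s
w_3 = (10.1 − 1.6)/2 = 4.25 m; q_3 = 0.58 × 0.71 × 4.25 = 1.750 m³/s
w_4 = (11.3 − 5.3)/2 = 3 m; q_4 = 0.59 × 0.63 × 3 = 1.115 m³/s
w_5 = (13.2 − 10.1)/2 = 1.55 m; q_5 = 0.60 × 0.58 × 1.55 = 0.5394 m³/s
Stations 1, 6 contribute zero (depth or velocity is 0).
Q = Σ qᵢ = 4.245 m³/s

4.25 m³/s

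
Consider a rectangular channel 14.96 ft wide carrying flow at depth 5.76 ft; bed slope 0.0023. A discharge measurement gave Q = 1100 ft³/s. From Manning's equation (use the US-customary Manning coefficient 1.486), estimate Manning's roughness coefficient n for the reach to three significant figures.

A = b·y = 14.96 × 5.76 = 86.17 ft²
P = b + 2y = 14.96 + 2×5.76 = 26.48 ft
R = A/P = 86.17/26.48 = 3.254 ft
n = (1.486/Q)·A·R^(2/3)·S^(1/2) = (1.486/1100) × 86.17 × 2.196 × 0.04796 = 0.01226

0.0123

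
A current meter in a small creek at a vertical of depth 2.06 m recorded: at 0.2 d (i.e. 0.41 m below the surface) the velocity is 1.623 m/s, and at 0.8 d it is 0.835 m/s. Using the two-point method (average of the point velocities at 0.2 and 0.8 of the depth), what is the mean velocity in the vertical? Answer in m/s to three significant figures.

1.23 m/s

v̄ = (1.623 + 0.835) / 2 = 1.229 m/s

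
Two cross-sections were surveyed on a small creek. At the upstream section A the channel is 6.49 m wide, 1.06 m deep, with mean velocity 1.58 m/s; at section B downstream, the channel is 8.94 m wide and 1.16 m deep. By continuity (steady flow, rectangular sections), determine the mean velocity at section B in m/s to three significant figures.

Q = A₁V₁ = (6.49×1.06) × 1.58 = 10.87 m³/s
A₂ = 8.94 × 1.16 = 10.37 m²
V₂ = Q/A₂ = 10.87/10.37 = 1.048 m/s

1.05 m/s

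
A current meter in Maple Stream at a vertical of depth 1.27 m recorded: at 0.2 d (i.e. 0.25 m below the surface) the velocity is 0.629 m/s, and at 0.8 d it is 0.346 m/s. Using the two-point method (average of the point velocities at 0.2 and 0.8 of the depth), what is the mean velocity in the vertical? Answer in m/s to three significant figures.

v̄ = (0.629 + 0.346) / 2 = 0.4875 m/s

0.488 m/s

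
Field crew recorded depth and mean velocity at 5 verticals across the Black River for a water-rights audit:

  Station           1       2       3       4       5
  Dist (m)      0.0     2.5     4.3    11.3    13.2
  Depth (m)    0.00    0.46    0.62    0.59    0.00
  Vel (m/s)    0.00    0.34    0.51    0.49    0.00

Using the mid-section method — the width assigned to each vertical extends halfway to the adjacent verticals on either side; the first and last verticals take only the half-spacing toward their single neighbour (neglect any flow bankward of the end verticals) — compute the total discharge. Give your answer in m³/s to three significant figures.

3.01 m³/s

w_2 = (4.3 − 0.0)/2 = 2.15 m; q_2 = 0.34 × 0.46 × 2.15 = 0.3363 m³/s
w_3 = (11.3 − 2.5)/2 = 4.4 m; q_3 = 0.51 × 0.62 × 4.4 = 1.391 m³/s
w_4 = (13.2 − 4.3)/2 = 4.45 m; q_4 = 0.49 × 0.59 × 4.45 = 1.286 m³/s
Stations 1, 5 contribute zero (depth or velocity is 0).
Q = Σ qᵢ = 3.014 m³/s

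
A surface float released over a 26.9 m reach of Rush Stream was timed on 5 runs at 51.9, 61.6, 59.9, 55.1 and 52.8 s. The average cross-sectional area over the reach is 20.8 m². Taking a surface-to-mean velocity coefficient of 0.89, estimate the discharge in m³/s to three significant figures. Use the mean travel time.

t̄ = (51.9 + 61.6 + 59.9 + 55.1 + 52.8) / 5 = 56.26 s
v_surface = L / t̄ = 26.9 / 56.26 = 0.4781 m/s
v_mean = 0.89 × 0.4781 = 0.4255 m/s
Q = A × v_mean = 20.8 × 0.4255 = 8.851 m³/s

8.85 m³/s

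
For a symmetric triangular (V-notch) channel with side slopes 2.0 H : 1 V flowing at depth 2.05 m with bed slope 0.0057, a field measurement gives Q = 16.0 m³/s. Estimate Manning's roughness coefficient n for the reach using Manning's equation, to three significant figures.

0.0374

A = z·y² = 2.0×2.05² = 8.405 m²
P = 2y√(1+z²) = 2×2.05×√(1+2.0²) = 9.168 m
R = A/P = 8.405/9.168 = 0.9168 m
n = (1/Q)·A·R^(2/3)·S^(1/2) = (1/16.0) × 8.405 × 0.9437 × 0.07550 = 0.03743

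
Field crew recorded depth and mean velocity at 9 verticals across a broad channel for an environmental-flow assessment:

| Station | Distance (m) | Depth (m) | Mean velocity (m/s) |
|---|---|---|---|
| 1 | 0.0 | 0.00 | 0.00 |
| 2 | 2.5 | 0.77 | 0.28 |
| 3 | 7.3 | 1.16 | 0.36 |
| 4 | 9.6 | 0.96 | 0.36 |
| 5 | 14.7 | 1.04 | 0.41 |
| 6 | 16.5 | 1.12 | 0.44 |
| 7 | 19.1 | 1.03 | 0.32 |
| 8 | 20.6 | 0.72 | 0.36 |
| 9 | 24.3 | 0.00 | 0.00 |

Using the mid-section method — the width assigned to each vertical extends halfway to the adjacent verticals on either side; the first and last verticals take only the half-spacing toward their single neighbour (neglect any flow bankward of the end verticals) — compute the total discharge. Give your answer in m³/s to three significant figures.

w_2 = (7.3 − 0.0)/2 = 3.65 m; q_2 = 0.28 × 0.77 × 3.65 = 0.7869 m³/s
w_3 = (9.6 − 2.5)/2 = 3.55 m; q_3 = 0.36 × 1.16 × 3.55 = 1.482 m³/s
w_4 = (14.7 − 7.3)/2 = 3.7 m; q_4 = 0.36 × 0.96 × 3.7 = 1.279 m³/s
w_5 = (16.5 − 9.6)/2 = 3.45 m; q_5 = 0.41 × 1.04 × 3.45 = 1.471 m³/s
w_6 = (19.1 − 14.7)/2 = 2.2 m; q_6 = 0.44 × 1.12 × 2.2 = 1.084 m³/s
w_7 = (20.6 − 16.5)/2 = 2.05 m; q_7 = 0.32 × 1.03 × 2.05 = 0.6757 m³/s
w_8 = (24.3 − 19.1)/2 = 2.6 m; q_8 = 0.36 × 0.72 × 2.6 = 0.6739 m³/s
Stations 1, 9 contribute zero (depth or velocity is 0).
Q = Σ qᵢ = 7.453 m³/s

7.45 m³/s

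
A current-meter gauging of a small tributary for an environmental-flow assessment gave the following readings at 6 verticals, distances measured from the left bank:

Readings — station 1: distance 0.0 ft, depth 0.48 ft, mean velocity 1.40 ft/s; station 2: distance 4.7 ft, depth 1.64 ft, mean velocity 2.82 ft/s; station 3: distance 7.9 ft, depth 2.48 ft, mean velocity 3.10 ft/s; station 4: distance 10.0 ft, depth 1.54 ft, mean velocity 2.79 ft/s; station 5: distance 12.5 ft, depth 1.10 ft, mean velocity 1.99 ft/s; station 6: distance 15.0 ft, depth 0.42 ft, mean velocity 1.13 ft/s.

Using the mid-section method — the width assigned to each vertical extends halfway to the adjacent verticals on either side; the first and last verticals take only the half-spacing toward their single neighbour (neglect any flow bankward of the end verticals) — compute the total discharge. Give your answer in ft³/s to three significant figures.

w_1 = (4.7 − 0.0)/2 = 2.35 ft; q_1 = 1.40 × 0.48 × 2.35 = 1.579 ft³/s
w_2 = (7.9 − 0.0)/2 = 3.95 ft; q_2 = 2.82 × 1.64 × 3.95 = 18.27 ft³/s
w_3 = (10.0 − 4.7)/2 = 2.65 ft; q_3 = 3.10 × 2.48 × 2.65 = 20.37 ft³/s
w_4 = (12.5 − 7.9)/2 = 2.3 ft; q_4 = 2.79 × 1.54 × 2.3 = 9.882 ft³/s
w_5 = (15.0 − 10.0)/2 = 2.5 ft; q_5 = 1.99 × 1.10 × 2.5 = 5.473 ft³/s
w_6 = (15.0 − 12.5)/2 = 1.25 ft; q_6 = 1.13 × 0.42 × 1.25 = 0.5933 ft³/s
Q = Σ qᵢ = 56.17 ft³/s

56.2 ft³/s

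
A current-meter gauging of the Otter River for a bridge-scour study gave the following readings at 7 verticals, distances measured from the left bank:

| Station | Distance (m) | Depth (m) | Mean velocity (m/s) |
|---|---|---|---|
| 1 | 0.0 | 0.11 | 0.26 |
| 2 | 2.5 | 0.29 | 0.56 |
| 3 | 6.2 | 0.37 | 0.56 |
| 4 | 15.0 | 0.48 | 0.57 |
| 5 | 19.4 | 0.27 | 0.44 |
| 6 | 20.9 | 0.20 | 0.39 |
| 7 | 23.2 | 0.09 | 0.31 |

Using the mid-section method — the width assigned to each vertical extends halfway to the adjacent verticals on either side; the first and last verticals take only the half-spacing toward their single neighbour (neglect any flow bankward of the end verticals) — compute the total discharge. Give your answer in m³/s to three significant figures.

4.17 m³/s

w_1 = (2.5 − 0.0)/2 = 1.25 m; q_1 = 0.26 × 0.11 × 1.25 = 0.03575 m³/s
w_2 = (6.2 − 0.0)/2 = 3.1 m; q_2 = 0.56 × 0.29 × 3.1 = 0.5034 m³/s
w_3 = (15.0 − 2.5)/2 = 6.25 m; q_3 = 0.56 × 0.37 × 6.25 = 1.295 m³/s
w_4 = (19.4 − 6.2)/2 = 6.6 m; q_4 = 0.57 × 0.48 × 6.6 = 1.806 m³/s
w_5 = (20.9 − 15.0)/2 = 2.95 m; q_5 = 0.44 × 0.27 × 2.95 = 0.3505 m³/s
w_6 = (23.2 − 19.4)/2 = 1.9 m; q_6 = 0.39 × 0.20 × 1.9 = 0.1482 m³/s
w_7 = (23.2 − 20.9)/2 = 1.15 m; q_7 = 0.31 × 0.09 × 1.15 = 0.03209 m³/s
Q = Σ qᵢ = 4.171 m³/s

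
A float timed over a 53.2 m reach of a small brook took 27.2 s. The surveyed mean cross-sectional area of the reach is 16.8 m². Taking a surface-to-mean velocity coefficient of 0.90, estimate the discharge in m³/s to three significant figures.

29.6 m³/s

v_surface = L / t̄ = 53.2 / 27.2 = 1.956 m/s
v_mean = 0.90 × 1.956 = 1.760 m/s
Q = A × v_mean = 16.8 × 1.760 = 29.57 m³/s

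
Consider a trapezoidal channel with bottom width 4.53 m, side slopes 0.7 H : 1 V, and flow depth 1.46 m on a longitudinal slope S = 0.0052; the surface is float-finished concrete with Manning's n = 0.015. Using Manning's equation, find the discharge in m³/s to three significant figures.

39.0 m³/s

A = (b + z·y)·y = (4.53 + 0.7×1.46)×1.46 = 8.106 m²
P = b + 2y√(1+z²) = 4.53 + 2×1.46×√(1+0.7²) = 8.094 m
R = A/P = 8.106/8.094 = 1.001 m
Q = (1/n)·A·R^(2/3)·S^(1/2) = (1/0.015) × 8.106 × 1.001^(2/3) × 0.0052^(1/2) = 39.01 m³/s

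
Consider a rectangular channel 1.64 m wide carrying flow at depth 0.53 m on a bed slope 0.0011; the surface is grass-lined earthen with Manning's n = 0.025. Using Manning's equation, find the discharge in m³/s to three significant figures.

A = b·y = 1.64 × 0.53 = 0.8692 m²
P = b + 2y = 1.64 + 2×0.53 = 2.700 m
R = A/P = 0.8692/2.700 = 0.3219 m
Q = (1/n)·A·R^(2/3)·S^(1/2) = (1/0.025) × 0.8692 × 0.3219^(2/3) × 0.0011^(1/2) = 0.5416 m³/s

0.542 m³/s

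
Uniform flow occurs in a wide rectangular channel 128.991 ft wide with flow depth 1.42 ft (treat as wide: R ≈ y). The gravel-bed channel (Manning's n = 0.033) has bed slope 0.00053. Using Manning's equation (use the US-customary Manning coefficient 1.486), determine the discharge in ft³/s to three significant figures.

A = b·y = 128.991 × 1.42 = 183.2 ft²
Wide channel: R ≈ y = 1.42 ft
Q = (1.486/n)·A·R^(2/3)·S^(1/2) = (1.486/0.033) × 183.2 × 1.420^(2/3) × 0.00053^(1/2) = 239.9 ft³/s

240 ft³/s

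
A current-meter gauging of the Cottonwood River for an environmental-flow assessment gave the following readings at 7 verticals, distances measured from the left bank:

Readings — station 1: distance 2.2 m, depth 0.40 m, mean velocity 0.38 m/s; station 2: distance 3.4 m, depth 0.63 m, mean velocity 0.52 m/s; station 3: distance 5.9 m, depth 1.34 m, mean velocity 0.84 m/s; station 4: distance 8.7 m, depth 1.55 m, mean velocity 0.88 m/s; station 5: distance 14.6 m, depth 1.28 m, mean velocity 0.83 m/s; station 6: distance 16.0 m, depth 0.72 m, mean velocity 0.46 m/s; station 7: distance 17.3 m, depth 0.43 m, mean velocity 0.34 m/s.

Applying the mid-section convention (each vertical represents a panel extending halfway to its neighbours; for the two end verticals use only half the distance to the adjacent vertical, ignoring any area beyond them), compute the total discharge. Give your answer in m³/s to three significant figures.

w_1 = (3.4 − 2.2)/2 = 0.6 m; q_1 = 0.38 × 0.40 × 0.6 = 0.09120 m³/s
w_2 = (5.9 − 2.2)/2 = 1.85 m; q_2 = 0.52 × 0.63 × 1.85 = 0.6061 m³/s
w_3 = (8.7 − 3.4)/2 = 2.65 m; q_3 = 0.84 × 1.34 × 2.65 = 2.983 m³/s
w_4 = (14.6 − 5.9)/2 = 4.35 m; q_4 = 0.88 × 1.55 × 4.35 = 5.933 m³/s
w_5 = (16.0 − 8.7)/2 = 3.65 m; q_5 = 0.83 × 1.28 × 3.65 = 3.878 m³/s
w_6 = (17.3 − 14.6)/2 = 1.35 m; q_6 = 0.46 × 0.72 × 1.35 = 0.4471 m³/s
w_7 = (17.3 − 16.0)/2 = 0.65 m; q_7 = 0.34 × 0.43 × 0.65 = 0.09503 m³/s
Q = Σ qᵢ = 14.03 m³/s

14.0 m³/s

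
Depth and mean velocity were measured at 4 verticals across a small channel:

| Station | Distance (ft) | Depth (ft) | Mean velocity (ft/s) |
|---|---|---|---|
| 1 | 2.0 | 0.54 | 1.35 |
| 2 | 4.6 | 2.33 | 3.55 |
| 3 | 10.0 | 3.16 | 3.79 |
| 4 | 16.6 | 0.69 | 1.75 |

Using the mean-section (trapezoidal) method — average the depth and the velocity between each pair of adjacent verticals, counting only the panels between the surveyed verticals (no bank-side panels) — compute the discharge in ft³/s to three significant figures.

Panel 1-2: Δb = 2.6 ft, d̄ = (0.54+2.33)/2 = 1.435, v̄ = (1.35+3.55)/2 = 2.45 → q = 2.6×1.435×2.45 = 9.141 ft³/s
Panel 2-3: Δb = 5.4 ft, d̄ = (2.33+3.16)/2 = 2.745, v̄ = (3.55+3.79)/2 = 3.67 → q = 5.4×2.745×3.67 = 54.40 ft³/s
Panel 3-4: Δb = 6.6 ft, d̄ = (3.16+0.69)/2 = 1.925, v̄ = (3.79+1.75)/2 = 2.77 → q = 6.6×1.925×2.77 = 35.19 ft³/s
Q = Σ q = 98.73 ft³/s

98.7 ft³/s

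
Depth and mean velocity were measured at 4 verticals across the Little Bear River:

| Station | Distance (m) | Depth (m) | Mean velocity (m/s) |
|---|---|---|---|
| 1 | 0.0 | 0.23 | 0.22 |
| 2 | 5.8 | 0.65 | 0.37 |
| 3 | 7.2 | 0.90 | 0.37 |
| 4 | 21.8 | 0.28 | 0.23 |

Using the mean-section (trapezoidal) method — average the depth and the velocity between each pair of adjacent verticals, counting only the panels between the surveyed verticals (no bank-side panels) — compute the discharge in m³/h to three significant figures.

13500 m³/h

Panel 1-2: Δb = 5.8 m, d̄ = (0.23+0.65)/2 = 0.44, v̄ = (0.22+0.37)/2 = 0.295 → q = 5.8×0.44×0.295 = 0.7528 m³/s
Panel 2-3: Δb = 1.4 m, d̄ = (0.65+0.90)/2 = 0.775, v̄ = (0.37+0.37)/2 = 0.37 → q = 1.4×0.775×0.37 = 0.4015 m³/s
Panel 3-4: Δb = 14.6 m, d̄ = (0.90+0.28)/2 = 0.59, v̄ = (0.37+0.23)/2 = 0.3 → q = 14.6×0.59×0.3 = 2.584 m³/s
Q = Σ q = 3.738 m³/s
= 3.738 × 3600 = 13460 m³/h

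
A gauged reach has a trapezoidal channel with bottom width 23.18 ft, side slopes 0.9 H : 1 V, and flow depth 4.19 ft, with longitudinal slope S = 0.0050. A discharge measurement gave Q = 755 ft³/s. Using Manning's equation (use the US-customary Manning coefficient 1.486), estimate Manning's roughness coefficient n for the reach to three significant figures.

A = (b + z·y)·y = (23.18 + 0.9×4.19)×4.19 = 112.9 ft²
P = b + 2y√(1+z²) = 23.18 + 2×4.19×√(1+0.9²) = 34.45 ft
R = A/P = 112.9/34.45 = 3.278 ft
n = (1.486/Q)·A·R^(2/3)·S^(1/2) = (1.486/755) × 112.9 × 2.206 × 0.07071 = 0.03468

0.0347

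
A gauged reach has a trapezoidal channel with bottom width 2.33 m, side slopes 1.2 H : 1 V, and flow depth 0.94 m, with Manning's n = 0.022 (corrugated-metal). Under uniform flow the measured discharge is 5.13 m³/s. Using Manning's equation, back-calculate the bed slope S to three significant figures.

0.00229

A = (b + z·y)·y = (2.33 + 1.2×0.94)×0.94 = 3.251 m²
P = b + 2y√(1+z²) = 2.33 + 2×0.94×√(1+1.2²) = 5.267 m
R = A/P = 3.251/5.267 = 0.6172 m
S = (Q·n / (1·A·R^(2/3)))² = (5.13×0.022 / (1×3.251×0.7249))² = 0.002294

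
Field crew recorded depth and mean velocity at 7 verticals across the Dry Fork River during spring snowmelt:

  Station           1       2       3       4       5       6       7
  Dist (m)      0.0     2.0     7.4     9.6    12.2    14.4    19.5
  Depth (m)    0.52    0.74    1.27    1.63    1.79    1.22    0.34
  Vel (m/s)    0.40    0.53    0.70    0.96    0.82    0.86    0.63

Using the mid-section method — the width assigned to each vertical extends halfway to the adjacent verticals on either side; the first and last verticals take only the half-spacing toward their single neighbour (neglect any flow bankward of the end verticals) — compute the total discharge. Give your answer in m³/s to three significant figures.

16.7 m³/s

w_1 = (2.0 − 0.0)/2 = 1 m; q_1 = 0.40 × 0.52 × 1 = 0.2080 m³/s
w_2 = (7.4 − 0.0)/2 = 3.7 m; q_2 = 0.53 × 0.74 × 3.7 = 1.451 m³/s
w_3 = (9.6 − 2.0)/2 = 3.8 m; q_3 = 0.70 × 1.27 × 3.8 = 3.378 m³/s
w_4 = (12.2 − 7.4)/2 = 2.4 m; q_4 = 0.96 × 1.63 × 2.4 = 3.756 m³/s
w_5 = (14.4 − 9.6)/2 = 2.4 m; q_5 = 0.82 × 1.79 × 2.4 = 3.523 m³/s
w_6 = (19.5 − 12.2)/2 = 3.65 m; q_6 = 0.86 × 1.22 × 3.65 = 3.830 m³/s
w_7 = (19.5 − 14.4)/2 = 2.55 m; q_7 = 0.63 × 0.34 × 2.55 = 0.5462 m³/s
Q = Σ qᵢ = 16.69 m³/s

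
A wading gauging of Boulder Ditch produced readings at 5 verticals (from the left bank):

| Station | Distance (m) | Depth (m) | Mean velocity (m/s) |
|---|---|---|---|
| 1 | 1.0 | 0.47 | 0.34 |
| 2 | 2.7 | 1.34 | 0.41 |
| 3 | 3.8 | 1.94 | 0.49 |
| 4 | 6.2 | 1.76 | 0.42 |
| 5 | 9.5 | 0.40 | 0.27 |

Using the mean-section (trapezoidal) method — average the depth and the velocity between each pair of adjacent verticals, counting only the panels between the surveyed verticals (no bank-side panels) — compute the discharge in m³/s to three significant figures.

4.64 m³/s

Panel 1-2: Δb = 1.7 m, d̄ = (0.47+1.34)/2 = 0.905, v̄ = (0.34+0.41)/2 = 0.375 → q = 1.7×0.905×0.375 = 0.5769 m³/s
Panel 2-3: Δb = 1.1 m, d̄ = (1.34+1.94)/2 = 1.64, v̄ = (0.41+0.49)/2 = 0.45 → q = 1.1×1.64×0.45 = 0.8118 m³/s
Panel 3-4: Δb = 2.4 m, d̄ = (1.94+1.76)/2 = 1.85, v̄ = (0.49+0.42)/2 = 0.455 → q = 2.4×1.85×0.455 = 2.020 m³/s
Panel 4-5: Δb = 3.3 m, d̄ = (1.76+0.40)/2 = 1.08, v̄ = (0.42+0.27)/2 = 0.345 → q = 3.3×1.08×0.345 = 1.230 m³/s
Q = Σ q = 4.639 m³/s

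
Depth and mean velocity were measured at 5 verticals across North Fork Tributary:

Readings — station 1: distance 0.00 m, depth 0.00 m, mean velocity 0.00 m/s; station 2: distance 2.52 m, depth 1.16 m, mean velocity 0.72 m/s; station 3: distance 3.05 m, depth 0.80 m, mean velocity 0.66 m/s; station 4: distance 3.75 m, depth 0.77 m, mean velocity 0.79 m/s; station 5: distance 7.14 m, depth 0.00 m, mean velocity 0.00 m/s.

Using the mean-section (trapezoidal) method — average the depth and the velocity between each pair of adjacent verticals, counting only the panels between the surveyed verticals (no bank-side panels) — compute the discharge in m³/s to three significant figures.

Panel 1-2: Δb = 2.52 m, d̄ = (0.00+1.16)/2 = 0.58, v̄ = (0.00+0.72)/2 = 0.36 → q = 2.52×0.58×0.36 = 0.5262 m³/s
Panel 2-3: Δb = 0.53 m, d̄ = (1.16+0.80)/2 = 0.98, v̄ = (0.72+0.66)/2 = 0.69 → q = 0.53×0.98×0.69 = 0.3584 m³/s
Panel 3-4: Δb = 0.7 m, d̄ = (0.80+0.77)/2 = 0.785, v̄ = (0.66+0.79)/2 = 0.725 → q = 0.7×0.785×0.725 = 0.3984 m³/s
Panel 4-5: Δb = 3.39 m, d̄ = (0.77+0.00)/2 = 0.385, v̄ = (0.79+0.00)/2 = 0.395 → q = 3.39×0.385×0.395 = 0.5155 m³/s
Q = Σ q = 1.798 m³/s

1.80 m³/s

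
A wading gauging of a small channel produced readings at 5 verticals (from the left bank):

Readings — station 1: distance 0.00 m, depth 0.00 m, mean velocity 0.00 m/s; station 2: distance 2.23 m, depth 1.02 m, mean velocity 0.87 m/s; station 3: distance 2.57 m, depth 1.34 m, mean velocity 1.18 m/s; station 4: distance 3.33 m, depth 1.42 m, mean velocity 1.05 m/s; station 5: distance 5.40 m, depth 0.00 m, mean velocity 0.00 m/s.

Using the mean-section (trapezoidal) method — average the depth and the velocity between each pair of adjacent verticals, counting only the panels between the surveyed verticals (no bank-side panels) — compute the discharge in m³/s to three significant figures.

Panel 1-2: Δb = 2.23 m, d̄ = (0.00+1.02)/2 = 0.51, v̄ = (0.00+0.87)/2 = 0.435 → q = 2.23×0.51×0.435 = 0.4947 m³/s
Panel 2-3: Δb = 0.34 m, d̄ = (1.02+1.34)/2 = 1.18, v̄ = (0.87+1.18)/2 = 1.025 → q = 0.34×1.18×1.025 = 0.4112 m³/s
Panel 3-4: Δb = 0.76 m, d̄ = (1.34+1.42)/2 = 1.38, v̄ = (1.18+1.05)/2 = 1.115 → q = 0.76×1.38×1.115 = 1.169 m³/s
Panel 4-5: Δb = 2.07 m, d̄ = (1.42+0.00)/2 = 0.71, v̄ = (1.05+0.00)/2 = 0.525 → q = 2.07×0.71×0.525 = 0.7716 m³/s
Q = Σ q = 2.847 m³/s

2.85 m³/s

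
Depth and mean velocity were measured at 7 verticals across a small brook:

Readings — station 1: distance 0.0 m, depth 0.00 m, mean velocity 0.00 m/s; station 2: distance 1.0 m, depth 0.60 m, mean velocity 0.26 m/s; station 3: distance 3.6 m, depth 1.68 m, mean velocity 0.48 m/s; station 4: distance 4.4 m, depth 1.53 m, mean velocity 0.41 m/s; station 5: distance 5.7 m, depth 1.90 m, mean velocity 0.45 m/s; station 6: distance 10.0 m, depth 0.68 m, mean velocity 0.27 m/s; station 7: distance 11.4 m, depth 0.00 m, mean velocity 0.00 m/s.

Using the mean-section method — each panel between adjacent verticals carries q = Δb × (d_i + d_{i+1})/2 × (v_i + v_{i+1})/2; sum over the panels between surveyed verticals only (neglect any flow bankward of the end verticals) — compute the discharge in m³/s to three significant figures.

4.73 m³/s

Panel 1-2: Δb = 1 m, d̄ = (0.00+0.60)/2 = 0.3, v̄ = (0.00+0.26)/2 = 0.13 → q = 1×0.3×0.13 = 0.03900 m³/s
Panel 2-3: Δb = 2.6 m, d̄ = (0.60+1.68)/2 = 1.14, v̄ = (0.26+0.48)/2 = 0.37 → q = 2.6×1.14×0.37 = 1.097 m³/s
Panel 3-4: Δb = 0.8 m, d̄ = (1.68+1.53)/2 = 1.605, v̄ = (0.48+0.41)/2 = 0.445 → q = 0.8×1.605×0.445 = 0.5714 m³/s
Panel 4-5: Δb = 1.3 m, d̄ = (1.53+1.90)/2 = 1.715, v̄ = (0.41+0.45)/2 = 0.43 → q = 1.3×1.715×0.43 = 0.9587 m³/s
Panel 5-6: Δb = 4.3 m, d̄ = (1.90+0.68)/2 = 1.29, v̄ = (0.45+0.27)/2 = 0.36 → q = 4.3×1.29×0.36 = 1.997 m³/s
Panel 6-7: Δb = 1.4 m, d̄ = (0.68+0.00)/2 = 0.34, v̄ = (0.27+0.00)/2 = 0.135 → q = 1.4×0.34×0.135 = 0.06426 m³/s
Q = Σ q = 4.727 m³/s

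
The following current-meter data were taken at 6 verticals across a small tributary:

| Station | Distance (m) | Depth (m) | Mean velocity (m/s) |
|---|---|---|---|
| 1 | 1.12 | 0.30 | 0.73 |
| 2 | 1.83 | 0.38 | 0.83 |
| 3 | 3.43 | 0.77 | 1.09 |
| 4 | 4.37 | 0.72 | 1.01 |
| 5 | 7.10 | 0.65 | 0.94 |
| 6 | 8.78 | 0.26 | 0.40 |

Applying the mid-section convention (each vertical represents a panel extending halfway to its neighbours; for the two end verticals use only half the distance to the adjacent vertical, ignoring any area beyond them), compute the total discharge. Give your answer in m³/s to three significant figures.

4.28 m³/s

w_1 = (1.83 − 1.12)/2 = 0.355 m; q_1 = 0.73 × 0.30 × 0.355 = 0.07775 m³/s
w_2 = (3.43 − 1.12)/2 = 1.155 m; q_2 = 0.83 × 0.38 × 1.155 = 0.3643 m³/s
w_3 = (4.37 − 1.83)/2 = 1.27 m; q_3 = 1.09 × 0.77 × 1.27 = 1.066 m³/s
w_4 = (7.10 − 3.43)/2 = 1.835 m; q_4 = 1.01 × 0.72 × 1.835 = 1.334 m³/s
w_5 = (8.78 − 4.37)/2 = 2.205 m; q_5 = 0.94 × 0.65 × 2.205 = 1.347 m³/s
w_6 = (8.78 − 7.10)/2 = 0.84 m; q_6 = 0.40 × 0.26 × 0.84 = 0.08736 m³/s
Q = Σ qᵢ = 4.277 m³/s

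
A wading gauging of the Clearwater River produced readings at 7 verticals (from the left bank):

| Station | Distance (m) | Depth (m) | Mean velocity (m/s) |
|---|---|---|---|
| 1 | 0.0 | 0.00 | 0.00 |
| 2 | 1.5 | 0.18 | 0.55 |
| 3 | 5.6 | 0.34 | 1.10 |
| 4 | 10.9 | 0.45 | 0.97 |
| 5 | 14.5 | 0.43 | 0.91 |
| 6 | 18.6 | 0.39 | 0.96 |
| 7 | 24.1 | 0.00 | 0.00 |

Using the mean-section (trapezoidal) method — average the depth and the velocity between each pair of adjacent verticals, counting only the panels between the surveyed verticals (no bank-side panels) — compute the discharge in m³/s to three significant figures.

Panel 1-2: Δb = 1.5 m, d̄ = (0.00+0.18)/2 = 0.09, v̄ = (0.00+0.55)/2 = 0.275 → q = 1.5×0.09×0.275 = 0.03713 m³/s
Panel 2-3: Δb = 4.1 m, d̄ = (0.18+0.34)/2 = 0.26, v̄ = (0.55+1.10)/2 = 0.825 → q = 4.1×0.26×0.825 = 0.8795 m³/s
Panel 3-4: Δb = 5.3 m, d̄ = (0.34+0.45)/2 = 0.395, v̄ = (1.10+0.97)/2 = 1.035 → q = 5.3×0.395×1.035 = 2.167 m³/s
Panel 4-5: Δb = 3.6 m, d̄ = (0.45+0.43)/2 = 0.44, v̄ = (0.97+0.91)/2 = 0.94 → q = 3.6×0.44×0.94 = 1.489 m³/s
Panel 5-6: Δb = 4.1 m, d̄ = (0.43+0.39)/2 = 0.41, v̄ = (0.91+0.96)/2 = 0.935 → q = 4.1×0.41×0.935 = 1.572 m³/s
Panel 6-7: Δb = 5.5 m, d̄ = (0.39+0.00)/2 = 0.195, v̄ = (0.96+0.00)/2 = 0.48 → q = 5.5×0.195×0.48 = 0.5148 m³/s
Q = Σ q = 6.659 m³/s

6.66 m³/s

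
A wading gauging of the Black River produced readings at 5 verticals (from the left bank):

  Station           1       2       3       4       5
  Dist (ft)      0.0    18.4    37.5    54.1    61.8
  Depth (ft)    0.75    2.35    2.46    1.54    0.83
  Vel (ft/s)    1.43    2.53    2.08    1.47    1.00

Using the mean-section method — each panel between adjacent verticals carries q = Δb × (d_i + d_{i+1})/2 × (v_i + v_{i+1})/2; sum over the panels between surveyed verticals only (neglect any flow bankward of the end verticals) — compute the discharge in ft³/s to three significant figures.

Panel 1-2: Δb = 18.4 ft, d̄ = (0.75+2.35)/2 = 1.55, v̄ = (1.43+2.53)/2 = 1.98 → q = 18.4×1.55×1.98 = 56.47 ft³/s
Panel 2-3: Δb = 19.1 ft, d̄ = (2.35+2.46)/2 = 2.405, v̄ = (2.53+2.08)/2 = 2.305 → q = 19.1×2.405×2.305 = 105.9 ft³/s
Panel 3-4: Δb = 16.6 ft, d̄ = (2.46+1.54)/2 = 2, v̄ = (2.08+1.47)/2 = 1.775 → q = 16.6×2×1.775 = 58.93 ft³/s
Panel 4-5: Δb = 7.7 ft, d̄ = (1.54+0.83)/2 = 1.185, v̄ = (1.47+1.00)/2 = 1.235 → q = 7.7×1.185×1.235 = 11.27 ft³/s
Q = Σ q = 232.5 ft³/s

233 ft³/s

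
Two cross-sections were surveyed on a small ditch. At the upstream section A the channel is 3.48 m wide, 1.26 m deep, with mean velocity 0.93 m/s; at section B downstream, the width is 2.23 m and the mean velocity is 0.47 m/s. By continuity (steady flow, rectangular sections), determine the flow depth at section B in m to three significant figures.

Q = A₁V₁ = (3.48×1.26) × 0.93 = 4.078 m³/s
d₂ = Q/(b₂ V₂) = 4.078/(2.23×0.47) = 3.891 m

3.89 m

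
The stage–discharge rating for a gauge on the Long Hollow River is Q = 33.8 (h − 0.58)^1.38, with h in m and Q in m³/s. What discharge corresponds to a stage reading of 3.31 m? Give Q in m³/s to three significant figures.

135 m³/s

Q = 33.8 × (3.31 − 0.58)^1.38 = 33.8 × 2.73^1.38 = 135.2 m³/s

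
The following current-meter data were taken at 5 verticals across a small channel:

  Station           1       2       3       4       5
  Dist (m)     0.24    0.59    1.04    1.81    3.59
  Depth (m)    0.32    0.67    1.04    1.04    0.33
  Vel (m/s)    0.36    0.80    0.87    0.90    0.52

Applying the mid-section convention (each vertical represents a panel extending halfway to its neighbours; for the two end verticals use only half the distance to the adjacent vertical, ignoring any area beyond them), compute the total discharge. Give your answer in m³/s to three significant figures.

w_1 = (0.59 − 0.24)/2 = 0.175 m; q_1 = 0.36 × 0.32 × 0.175 = 0.02016 m³/s
w_2 = (1.04 − 0.24)/2 = 0.4 m; q_2 = 0.80 × 0.67 × 0.4 = 0.2144 m³/s
w_3 = (1.81 − 0.59)/2 = 0.61 m; q_3 = 0.87 × 1.04 × 0.61 = 0.5519 m³/s
w_4 = (3.59 − 1.04)/2 = 1.275 m; q_4 = 0.90 × 1.04 × 1.275 = 1.193 m³/s
w_5 = (3.59 − 1.81)/2 = 0.89 m; q_5 = 0.52 × 0.33 × 0.89 = 0.1527 m³/s
Q = Σ qᵢ = 2.133 m³/s

2.13 m³/s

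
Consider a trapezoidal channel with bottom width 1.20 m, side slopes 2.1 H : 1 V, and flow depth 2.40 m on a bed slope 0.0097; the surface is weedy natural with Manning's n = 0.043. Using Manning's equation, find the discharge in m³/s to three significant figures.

A = (b + z·y)·y = (1.20 + 2.1×2.40)×2.40 = 14.98 m²
P = b + 2y√(1+z²) = 1.20 + 2×2.40×√(1+2.1²) = 12.36 m
R = A/P = 14.98/12.36 = 1.211 m
Q = (1/n)·A·R^(2/3)·S^(1/2) = (1/0.043) × 14.98 × 1.211^(2/3) × 0.0097^(1/2) = 38.98 m³/s

39.0 m³/s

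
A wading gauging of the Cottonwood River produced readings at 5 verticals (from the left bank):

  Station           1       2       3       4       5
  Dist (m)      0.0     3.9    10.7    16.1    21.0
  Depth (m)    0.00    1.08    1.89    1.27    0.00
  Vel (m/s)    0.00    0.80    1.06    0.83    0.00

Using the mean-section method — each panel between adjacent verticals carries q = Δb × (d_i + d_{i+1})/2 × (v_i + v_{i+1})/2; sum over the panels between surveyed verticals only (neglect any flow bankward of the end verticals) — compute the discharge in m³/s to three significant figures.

19.6 m³/s

Panel 1-2: Δb = 3.9 m, d̄ = (0.00+1.08)/2 = 0.54, v̄ = (0.00+0.80)/2 = 0.4 → q = 3.9×0.54×0.4 = 0.8424 m³/s
Panel 2-3: Δb = 6.8 m, d̄ = (1.08+1.89)/2 = 1.485, v̄ = (0.80+1.06)/2 = 0.93 → q = 6.8×1.485×0.93 = 9.391 m³/s
Panel 3-4: Δb = 5.4 m, d̄ = (1.89+1.27)/2 = 1.58, v̄ = (1.06+0.83)/2 = 0.945 → q = 5.4×1.58×0.945 = 8.063 m³/s
Panel 4-5: Δb = 4.9 m, d̄ = (1.27+0.00)/2 = 0.635, v̄ = (0.83+0.00)/2 = 0.415 → q = 4.9×0.635×0.415 = 1.291 m³/s
Q = Σ q = 19.59 m³/s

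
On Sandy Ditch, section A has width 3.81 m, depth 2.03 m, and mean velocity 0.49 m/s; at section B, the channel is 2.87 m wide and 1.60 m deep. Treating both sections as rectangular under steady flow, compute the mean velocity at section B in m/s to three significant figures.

Q = A₁V₁ = (3.81×2.03) × 0.49 = 3.790 m³/s
A₂ = 2.87 × 1.60 = 4.592 m²
V₂ = Q/A₂ = 3.790/4.592 = 0.8253 m/s

0.825 m/s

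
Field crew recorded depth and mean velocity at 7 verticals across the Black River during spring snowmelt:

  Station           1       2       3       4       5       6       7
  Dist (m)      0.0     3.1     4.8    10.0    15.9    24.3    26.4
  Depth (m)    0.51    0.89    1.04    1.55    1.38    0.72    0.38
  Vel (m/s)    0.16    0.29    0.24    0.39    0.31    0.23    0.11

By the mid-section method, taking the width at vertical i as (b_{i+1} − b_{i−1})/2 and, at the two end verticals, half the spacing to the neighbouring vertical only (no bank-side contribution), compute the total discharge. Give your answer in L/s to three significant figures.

w_1 = (3.1 − 0.0)/2 = 1.55 m; q_1 = 0.16 × 0.51 × 1.55 = 0.1265 m³/s
w_2 = (4.8 − 0.0)/2 = 2.4 m; q_2 = 0.29 × 0.89 × 2.4 = 0.6194 m³/s
w_3 = (10.0 − 3.1)/2 = 3.45 m; q_3 = 0.24 × 1.04 × 3.45 = 0.8611 m³/s
w_4 = (15.9 − 4.8)/2 = 5.55 m; q_4 = 0.39 × 1.55 × 5.55 = 3.355 m³/s
w_5 = (24.3 − 10.0)/2 = 7.15 m; q_5 = 0.31 × 1.38 × 7.15 = 3.059 m³/s
w_6 = (26.4 − 15.9)/2 = 5.25 m; q_6 = 0.23 × 0.72 × 5.25 = 0.8694 m³/s
w_7 = (26.4 − 24.3)/2 = 1.05 m; q_7 = 0.11 × 0.38 × 1.05 = 0.04389 m³/s
Q = Σ qᵢ = 8.934 m³/s
= 8.934 × 1000 = 8934 L/s

8930 L/s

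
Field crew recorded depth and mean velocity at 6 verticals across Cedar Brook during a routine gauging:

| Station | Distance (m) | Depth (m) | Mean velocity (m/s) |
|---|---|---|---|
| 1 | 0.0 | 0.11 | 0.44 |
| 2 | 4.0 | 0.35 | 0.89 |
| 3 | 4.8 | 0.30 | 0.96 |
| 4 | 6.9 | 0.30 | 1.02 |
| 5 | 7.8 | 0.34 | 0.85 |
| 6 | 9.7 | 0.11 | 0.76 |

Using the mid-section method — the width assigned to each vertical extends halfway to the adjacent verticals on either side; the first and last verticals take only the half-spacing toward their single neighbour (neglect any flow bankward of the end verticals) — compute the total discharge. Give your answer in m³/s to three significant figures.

2.21 m³/s

w_1 = (4.0 − 0.0)/2 = 2 m; q_1 = 0.44 × 0.11 × 2 = 0.09680 m³/s
w_2 = (4.8 − 0.0)/2 = 2.4 m; q_2 = 0.89 × 0.35 × 2.4 = 0.7476 m³/s
w_3 = (6.9 − 4.0)/2 = 1.45 m; q_3 = 0.96 × 0.30 × 1.45 = 0.4176 m³/s
w_4 = (7.8 − 4.8)/2 = 1.5 m; q_4 = 1.02 × 0.30 × 1.5 = 0.4590 m³/s
w_5 = (9.7 − 6.9)/2 = 1.4 m; q_5 = 0.85 × 0.34 × 1.4 = 0.4046 m³/s
w_6 = (9.7 − 7.8)/2 = 0.95 m; q_6 = 0.76 × 0.11 × 0.95 = 0.07942 m³/s
Q = Σ qᵢ = 2.205 m³/s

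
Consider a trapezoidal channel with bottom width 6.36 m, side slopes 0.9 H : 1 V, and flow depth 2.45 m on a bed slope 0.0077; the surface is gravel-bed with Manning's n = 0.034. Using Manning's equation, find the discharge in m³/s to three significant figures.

A = (b + z·y)·y = (6.36 + 0.9×2.45)×2.45 = 20.98 m²
P = b + 2y√(1+z²) = 6.36 + 2×2.45×√(1+0.9²) = 12.95 m
R = A/P = 20.98/12.95 = 1.620 m
Q = (1/n)·A·R^(2/3)·S^(1/2) = (1/0.034) × 20.98 × 1.620^(2/3) × 0.0077^(1/2) = 74.71 m³/s

74.7 m³/s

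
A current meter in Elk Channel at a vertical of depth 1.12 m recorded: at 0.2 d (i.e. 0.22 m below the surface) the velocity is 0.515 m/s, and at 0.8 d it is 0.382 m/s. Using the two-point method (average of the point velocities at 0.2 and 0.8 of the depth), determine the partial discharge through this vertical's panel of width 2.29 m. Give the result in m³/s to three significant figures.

1.15 m³/s

v̄ = (0.515 + 0.382) / 2 = 0.4485 m/s
q = v̄ × d × w = 0.4485 × 1.12 × 2.29 = 1.150 m³/s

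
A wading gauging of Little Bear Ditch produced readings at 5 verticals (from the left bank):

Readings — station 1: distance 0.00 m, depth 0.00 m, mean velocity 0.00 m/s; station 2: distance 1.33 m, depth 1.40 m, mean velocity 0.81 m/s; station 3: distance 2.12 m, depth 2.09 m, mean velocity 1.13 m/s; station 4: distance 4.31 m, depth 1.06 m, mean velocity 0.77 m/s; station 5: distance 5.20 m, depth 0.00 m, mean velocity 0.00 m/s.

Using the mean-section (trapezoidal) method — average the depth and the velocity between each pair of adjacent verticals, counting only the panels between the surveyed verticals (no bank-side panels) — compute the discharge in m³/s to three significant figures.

Panel 1-2: Δb = 1.33 m, d̄ = (0.00+1.40)/2 = 0.7, v̄ = (0.00+0.81)/2 = 0.405 → q = 1.33×0.7×0.405 = 0.3771 m³/s
Panel 2-3: Δb = 0.79 m, d̄ = (1.40+2.09)/2 = 1.745, v̄ = (0.81+1.13)/2 = 0.97 → q = 0.79×1.745×0.97 = 1.337 m³/s
Panel 3-4: Δb = 2.19 m, d̄ = (2.09+1.06)/2 = 1.575, v̄ = (1.13+0.77)/2 = 0.95 → q = 2.19×1.575×0.95 = 3.277 m³/s
Panel 4-5: Δb = 0.89 m, d̄ = (1.06+0.00)/2 = 0.53, v̄ = (0.77+0.00)/2 = 0.385 → q = 0.89×0.53×0.385 = 0.1816 m³/s
Q = Σ q = 5.173 m³/s

5.17 m³/s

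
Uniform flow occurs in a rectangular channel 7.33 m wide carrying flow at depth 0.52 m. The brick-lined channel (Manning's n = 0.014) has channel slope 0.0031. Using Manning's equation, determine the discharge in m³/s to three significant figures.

A = b·y = 7.33 × 0.52 = 3.812 m²
P = b + 2y = 7.33 + 2×0.52 = 8.370 m
R = A/P = 3.812/8.370 = 0.4554 m
Q = (1/n)·A·R^(2/3)·S^(1/2) = (1/0.014) × 3.812 × 0.4554^(2/3) × 0.0031^(1/2) = 8.973 m³/s

8.97 m³/s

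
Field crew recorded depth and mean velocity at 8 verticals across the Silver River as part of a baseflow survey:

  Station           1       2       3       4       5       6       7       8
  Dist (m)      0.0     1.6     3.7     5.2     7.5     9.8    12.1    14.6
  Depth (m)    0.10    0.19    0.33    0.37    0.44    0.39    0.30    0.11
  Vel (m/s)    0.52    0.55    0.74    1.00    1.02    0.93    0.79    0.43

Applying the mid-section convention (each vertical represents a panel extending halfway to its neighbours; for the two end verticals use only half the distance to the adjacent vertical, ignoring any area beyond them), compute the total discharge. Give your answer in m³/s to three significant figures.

w_1 = (1.6 − 0.0)/2 = 0.8 m; q_1 = 0.52 × 0.10 × 0.8 = 0.04160 m³/s
w_2 = (3.7 − 0.0)/2 = 1.85 m; q_2 = 0.55 × 0.19 × 1.85 = 0.1933 m³/s
w_3 = (5.2 − 1.6)/2 = 1.8 m; q_3 = 0.74 × 0.33 × 1.8 = 0.4396 m³/s
w_4 = (7.5 − 3.7)/2 = 1.9 m; q_4 = 1.00 × 0.37 × 1.9 = 0.7030 m³/s
w_5 = (9.8 − 5.2)/2 = 2.3 m; q_5 = 1.02 × 0.44 × 2.3 = 1.032 m³/s
w_6 = (12.1 − 7.5)/2 = 2.3 m; q_6 = 0.93 × 0.39 × 2.3 = 0.8342 m³/s
w_7 = (14.6 − 9.8)/2 = 2.4 m; q_7 = 0.79 × 0.30 × 2.4 = 0.5688 m³/s
w_8 = (14.6 − 12.1)/2 = 1.25 m; q_8 = 0.43 × 0.11 × 1.25 = 0.05913 m³/s
Q = Σ qᵢ = 3.872 m³/s

3.87 m³/s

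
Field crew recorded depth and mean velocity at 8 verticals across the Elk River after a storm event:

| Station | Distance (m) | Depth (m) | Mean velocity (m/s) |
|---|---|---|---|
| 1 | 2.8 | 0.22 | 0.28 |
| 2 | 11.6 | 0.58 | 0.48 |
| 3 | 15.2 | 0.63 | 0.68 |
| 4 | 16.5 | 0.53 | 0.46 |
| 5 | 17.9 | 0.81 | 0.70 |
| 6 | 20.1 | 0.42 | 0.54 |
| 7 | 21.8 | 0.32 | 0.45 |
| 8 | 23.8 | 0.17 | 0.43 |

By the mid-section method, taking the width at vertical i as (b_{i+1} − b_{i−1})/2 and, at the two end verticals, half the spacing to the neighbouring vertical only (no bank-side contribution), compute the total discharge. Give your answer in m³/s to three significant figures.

5.18 m³/s

w_1 = (11.6 − 2.8)/2 = 4.4 m; q_1 = 0.28 × 0.22 × 4.4 = 0.2710 m³/s
w_2 = (15.2 − 2.8)/2 = 6.2 m; q_2 = 0.48 × 0.58 × 6.2 = 1.726 m³/s
w_3 = (16.5 − 11.6)/2 = 2.45 m; q_3 = 0.68 × 0.63 × 2.45 = 1.050 m³/s
w_4 = (17.9 − 15.2)/2 = 1.35 m; q_4 = 0.46 × 0.53 × 1.35 = 0.3291 m³/s
w_5 = (20.1 − 16.5)/2 = 1.8 m; q_5 = 0.70 × 0.81 × 1.8 = 1.021 m³/s
w_6 = (21.8 − 17.9)/2 = 1.95 m; q_6 = 0.54 × 0.42 × 1.95 = 0.4423 m³/s
w_7 = (23.8 − 20.1)/2 = 1.85 m; q_7 = 0.45 × 0.32 × 1.85 = 0.2664 m³/s
w_8 = (23.8 − 21.8)/2 = 1 m; q_8 = 0.43 × 0.17 × 1 = 0.07310 m³/s
Q = Σ qᵢ = 5.178 m³/s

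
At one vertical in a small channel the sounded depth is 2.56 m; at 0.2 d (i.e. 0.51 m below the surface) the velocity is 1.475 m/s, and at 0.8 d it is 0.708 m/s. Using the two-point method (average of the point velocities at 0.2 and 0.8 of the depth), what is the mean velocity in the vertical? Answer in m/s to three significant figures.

v̄ = (1.475 + 0.708) / 2 = 1.092 m/s

1.09 m/s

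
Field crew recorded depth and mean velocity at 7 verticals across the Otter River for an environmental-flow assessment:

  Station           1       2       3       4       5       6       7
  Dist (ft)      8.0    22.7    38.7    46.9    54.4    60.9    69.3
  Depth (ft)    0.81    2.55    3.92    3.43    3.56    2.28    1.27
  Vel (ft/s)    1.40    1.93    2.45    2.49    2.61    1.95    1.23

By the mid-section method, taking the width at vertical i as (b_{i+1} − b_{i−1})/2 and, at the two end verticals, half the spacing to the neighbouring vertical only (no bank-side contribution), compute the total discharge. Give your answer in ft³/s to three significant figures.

372 ft³/s

w_1 = (22.7 − 8.0)/2 = 7.35 ft; q_1 = 1.40 × 0.81 × 7.35 = 8.335 ft³/s
w_2 = (38.7 − 8.0)/2 = 15.35 ft; q_2 = 1.93 × 2.55 × 15.35 = 75.55 ft³/s
w_3 = (46.9 − 22.7)/2 = 12.1 ft; q_3 = 2.45 × 3.92 × 12.1 = 116.2 ft³/s
w_4 = (54.4 − 38.7)/2 = 7.85 ft; q_4 = 2.49 × 3.43 × 7.85 = 67.04 ft³/s
w_5 = (60.9 − 46.9)/2 = 7 ft; q_5 = 2.61 × 3.56 × 7 = 65.04 ft³/s
w_6 = (69.3 − 54.4)/2 = 7.45 ft; q_6 = 1.95 × 2.28 × 7.45 = 33.12 ft³/s
w_7 = (69.3 − 60.9)/2 = 4.2 ft; q_7 = 1.23 × 1.27 × 4.2 = 6.561 ft³/s
Q = Σ qᵢ = 371.9 ft³/s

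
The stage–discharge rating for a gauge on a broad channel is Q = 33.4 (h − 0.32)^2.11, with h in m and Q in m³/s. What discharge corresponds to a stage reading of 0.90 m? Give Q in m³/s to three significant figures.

10.6 m³/s

Q = 33.4 × (0.90 − 0.32)^2.11 = 33.4 × 0.58^2.11 = 10.58 m³/s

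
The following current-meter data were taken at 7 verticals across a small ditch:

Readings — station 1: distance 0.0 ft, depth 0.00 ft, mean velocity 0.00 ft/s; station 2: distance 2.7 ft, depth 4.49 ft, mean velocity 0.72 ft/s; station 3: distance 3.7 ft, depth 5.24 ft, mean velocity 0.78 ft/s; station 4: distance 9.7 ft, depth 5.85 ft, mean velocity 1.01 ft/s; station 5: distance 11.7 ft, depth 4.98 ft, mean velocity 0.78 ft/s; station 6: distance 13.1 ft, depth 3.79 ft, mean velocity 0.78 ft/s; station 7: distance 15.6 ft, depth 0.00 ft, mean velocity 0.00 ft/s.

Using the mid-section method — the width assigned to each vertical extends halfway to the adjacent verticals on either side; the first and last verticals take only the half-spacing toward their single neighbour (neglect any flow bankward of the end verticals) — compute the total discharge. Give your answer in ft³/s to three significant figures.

w_2 = (3.7 − 0.0)/2 = 1.85 ft; q_2 = 0.72 × 4.49 × 1.85 = 5.981 ft³/s
w_3 = (9.7 − 2.7)/2 = 3.5 ft; q_3 = 0.78 × 5.24 × 3.5 = 14.31 ft³/s
w_4 = (11.7 − 3.7)/2 = 4 ft; q_4 = 1.01 × 5.85 × 4 = 23.63 ft³/s
w_5 = (13.1 − 9.7)/2 = 1.7 ft; q_5 = 0.78 × 4.98 × 1.7 = 6.603 ft³/s
w_6 = (15.6 − 11.7)/2 = 1.95 ft; q_6 = 0.78 × 3.79 × 1.95 = 5.765 ft³/s
Stations 1, 7 contribute zero (depth or velocity is 0).
Q = Σ qᵢ = 56.29 ft³/s

56.3 ft³/s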